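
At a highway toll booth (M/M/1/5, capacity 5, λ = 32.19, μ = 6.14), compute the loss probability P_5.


ρ = λ/μ = 32.19/6.14 = 5.2427
P_K = (1−ρ)ρ^K/(1−ρ^(K+1)) = (-4.2427·3960.618646)/(1 − 20764.220556)
= -16803.601910/-20763.220556 = 0.809297

Final: 0.809297


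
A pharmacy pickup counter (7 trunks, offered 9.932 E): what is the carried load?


B(7,9.932) = 0.405995 (Erlang-B)
Carried load = a(1 − B) = 9.932·(1 − 0.405995) = 9.932·0.594005 = 5.8997 E

Final: 5.8997 Erlangs


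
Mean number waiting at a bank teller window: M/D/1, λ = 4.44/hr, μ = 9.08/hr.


ρ = 4.44/9.08 = 0.4890
M/D/1: Lq = ρ²/(2(1−ρ)) = 0.2391/(2·0.5110) = 0.23395

Final: 0.23395


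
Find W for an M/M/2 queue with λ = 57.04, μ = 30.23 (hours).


a = 1.8869; ρ = 0.9434; P₀ = 0.029106
Lq = P₀·a^c·ρ/(c!(1−ρ)²) = 15.27694
Wq = Lq/λ = 15.27694/57.04 = 0.26783 hr
W = Wq + 1/μ = 0.26783 + 0.03308 = 0.30091 hr

Final: 0.30091 hr


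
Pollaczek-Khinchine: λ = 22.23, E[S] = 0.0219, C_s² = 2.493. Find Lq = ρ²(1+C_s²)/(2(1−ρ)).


ρ = λ·E[S] = 22.23·0.0219 = 0.4868
Lq = ρ²(1+C_s²)/(2(1−ρ)) = 0.2370·(1+2.493)/(2·0.5132)
= 0.2370·3.4930/1.0263 = 0.80664

Final: 0.80664


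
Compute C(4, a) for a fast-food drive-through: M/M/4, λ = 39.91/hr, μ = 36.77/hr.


a = λ/μ = 1.0854; ρ = a/4 = 0.2713
P₀ = 0.337050 (from M/M/c formula)
C(c,a) = [a^c/(c!(1−ρ))]·P₀ = [1.38788/(24·0.7287)]·0.337050
= 0.07936·0.337050 = 0.026750

Final: 0.026750


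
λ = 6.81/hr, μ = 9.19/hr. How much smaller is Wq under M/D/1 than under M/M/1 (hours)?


ρ = 6.81/9.19 = 0.7410
Wq(M/M/1) = ρ/(μ−λ) = 0.7410/2.38 = 0.31135 hr
Wq(M/D/1) = ρ/(2(μ−λ)) = 0.15568 hr
Savings = 0.31135 − 0.15568 = 0.15568 hr

Final: 0.15568 hr


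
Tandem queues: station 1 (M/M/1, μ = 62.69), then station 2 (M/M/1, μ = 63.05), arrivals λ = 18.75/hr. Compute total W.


Each node sees arrival rate λ = 18.75/hr (tandem ⇒ throughput preserved).
W₁ = 1/(μ₁−λ) = 1/(62.69−18.75) = 0.02276 hr
W₂ = 1/(μ₂−λ) = 1/(63.05−18.75) = 0.02257 hr
W_total = W₁ + W₂ = 0.02276 + 0.02257 = 0.04533 hr

Final: 0.04533 hr


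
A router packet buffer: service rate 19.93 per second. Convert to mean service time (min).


Mean service time = 1/μ = 1/19.93 second = 0.05018 second
In minutes: 0.05018 × 0.0166667 = 0.0008363 min

Final: 0.0008363 min


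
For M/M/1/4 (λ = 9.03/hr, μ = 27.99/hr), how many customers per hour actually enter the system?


ρ = 0.3226; P_K = (1−ρ)ρ^4/(1−ρ^5) = 0.007364
λ_eff = λ(1 − P_K) = 9.03·(1 − 0.007364) = 9.03·0.992636 = 8.9635 /hr

Final: 8.9635 /hr


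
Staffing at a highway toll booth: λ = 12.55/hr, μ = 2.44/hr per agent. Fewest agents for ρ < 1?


Stability requires cμ > λ ⇔ c > λ/μ.
λ/μ = 12.55/2.44 = 5.1434
Minimum integer c = ⌊5.1434⌋ + 1 = 6
Check: 6·2.44 = 14.64 > 12.55, while 5·2.44 = 12.20 ≤ 12.55

Final: 6 servers


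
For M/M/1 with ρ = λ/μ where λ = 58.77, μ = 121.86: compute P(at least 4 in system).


ρ = 58.77/121.86 = 0.4823
P(N ≥ n) = ρ^n = 0.4823^4 = 0.054098

Final: 0.054098


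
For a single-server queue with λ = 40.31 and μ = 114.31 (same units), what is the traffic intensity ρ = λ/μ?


ρ = λ/μ = 40.31/114.31 = 0.3526

Final: 0.3526


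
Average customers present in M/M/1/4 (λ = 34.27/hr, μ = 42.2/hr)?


ρ = 34.27/42.2 = 0.8121
L = ρ[1 − (K+1)ρ^K + Kρ^(K+1)] / [(1−ρ)(1−ρ^(K+1))]
Numerator: 0.8121·(1 − 5·0.434917 + 4·0.353190) = 0.193417
Denominator: (0.1879)·(0.646810) = 0.121545
L = 0.193417/0.121545 = 1.5913

Final: 1.5913


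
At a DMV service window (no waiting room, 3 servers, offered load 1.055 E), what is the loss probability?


B(c,a) = (a^c/c!) / Σ_{k=0}^{c} a^k/k!
a^3/3! = 0.195707
Σ terms (k=0..3): 1.00000 + 1.05500 + 0.55651 + 0.19571 = 2.807219
B = 0.195707/2.807219 = 0.069716

Final: 0.069716


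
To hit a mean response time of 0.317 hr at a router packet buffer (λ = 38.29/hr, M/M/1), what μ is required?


W = 1/(μ−λ) ⇒ μ − λ = 1/W = 1/0.317 = 3.1546
μ = λ + 1/W = 38.29 + 3.1546 = 41.4446 per hr

Final: 41.4446 /hr


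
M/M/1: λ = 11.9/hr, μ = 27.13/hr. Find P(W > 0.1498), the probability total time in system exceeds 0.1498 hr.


W ~ Exponential(μ−λ) for M/M/1.
μ − λ = 27.13 − 11.9 = 15.2300
P(W > t) = e^{−(μ−λ)t} = e^{−2.2815} = 0.102136

Final: 0.102136


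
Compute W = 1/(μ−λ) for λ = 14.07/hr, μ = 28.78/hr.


W = 1/(μ−λ) = 1/(28.78 − 14.07) = 1/14.71 = 0.06798 hr

Final: 0.06798 hr


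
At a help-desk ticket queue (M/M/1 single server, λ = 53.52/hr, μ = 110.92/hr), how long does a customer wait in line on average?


ρ = 53.52/110.92 = 0.4825
Wq = ρ/(μ−λ) = 0.4825/(110.92 − 53.52) = 0.4825/57.40 = 0.008406 hr

Final: 0.008406 hr


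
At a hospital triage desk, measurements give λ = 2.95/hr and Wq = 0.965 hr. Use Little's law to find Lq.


Lq = λWq = 2.95·0.965 = 2.8468

Final: 2.8468


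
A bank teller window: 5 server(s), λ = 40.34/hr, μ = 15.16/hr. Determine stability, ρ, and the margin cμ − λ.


Total capacity cμ = 5·15.16 = 75.80/hr
ρ = λ/(cμ) = 40.34/75.80 = 0.5322
Stable ⇔ ρ < 1: YES
Spare capacity = cμ − λ = 75.80 − 40.34 = 35.46/hr

Final: ρ = 0.5322; stable; margin = 35.46/hr


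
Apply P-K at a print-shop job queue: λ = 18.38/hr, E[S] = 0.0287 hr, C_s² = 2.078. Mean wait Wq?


ρ = λ·E[S] = 18.38·0.0287 = 0.5275
E[S²] = E[S]²(1+C_s²) = 0.0287²·(1+2.078) = 0.002535
Wq = λ·E[S²]/(2(1−ρ)) = 18.38·0.002535/(2·0.4725) = 0.04931 hr

Final: 0.04931 hr


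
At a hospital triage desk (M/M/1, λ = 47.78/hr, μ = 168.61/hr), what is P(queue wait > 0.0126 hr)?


ρ = 47.78/168.61 = 0.2834
P(Wq > t) = ρ·e^{−(μ−λ)t} = 0.2834·e^{−1.5225}
= 0.2834·0.218175 = 0.061826

Final: 0.061826


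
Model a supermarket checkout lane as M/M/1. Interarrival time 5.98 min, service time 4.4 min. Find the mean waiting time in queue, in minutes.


λ = 60/5.98 = 10.0334 /hr
μ = 60/4.4 = 13.6364 /hr
ρ = λ/μ = 10.0334/13.6364 = 0.7358
Wq = ρ/(μ−λ) = 0.7358/(13.6364−10.0334) = 0.20422 hr
In minutes: 0.20422·60 = 12.253 min

Final: 12.253 min


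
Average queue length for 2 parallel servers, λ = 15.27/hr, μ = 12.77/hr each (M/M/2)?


a = λ/μ = 1.1958; ρ = a/2 = 0.5979
P₀ = 0.251654
Lq = P₀·a^c·ρ / (c!·(1−ρ)²) = 0.251654·1.42987·0.5979/(2·0.16170)
= 0.66526

Final: 0.66526


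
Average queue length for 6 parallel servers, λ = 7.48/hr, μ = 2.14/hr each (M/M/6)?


a = λ/μ = 3.4953; ρ = a/6 = 0.5826
P₀ = 0.029107
Lq = P₀·a^c·ρ / (c!·(1−ρ)²) = 0.029107·1823.58893·0.5826/(720·0.17426)
= 0.24645

Final: 0.24645


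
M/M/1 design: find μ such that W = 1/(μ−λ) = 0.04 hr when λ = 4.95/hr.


W = 1/(μ−λ) ⇒ μ − λ = 1/W = 1/0.04 = 25.0000
μ = λ + 1/W = 4.95 + 25.0000 = 29.9500 per hr

Final: 29.9500 /hr


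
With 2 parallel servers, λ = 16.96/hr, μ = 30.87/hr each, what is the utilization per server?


ρ = λ/(cμ) = 16.96/(2·30.87) = 16.96/61.74 = 0.2747

Final: 0.2747


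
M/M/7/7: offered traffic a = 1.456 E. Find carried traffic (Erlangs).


B(7,1.456) = 0.0006418 (Erlang-B)
Carried load = a(1 − B) = 1.456·(1 − 0.0006418) = 1.456·0.999358 = 1.4551 E

Final: 1.4551 Erlangs


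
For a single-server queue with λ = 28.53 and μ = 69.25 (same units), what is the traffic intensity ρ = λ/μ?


ρ = λ/μ = 28.53/69.25 = 0.4120

Final: 0.4120


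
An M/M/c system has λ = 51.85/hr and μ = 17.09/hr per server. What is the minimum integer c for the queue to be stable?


Stability requires cμ > λ ⇔ c > λ/μ.
λ/μ = 51.85/17.09 = 3.0339
Minimum integer c = ⌊3.0339⌋ + 1 = 4
Check: 4·17.09 = 68.36 > 51.85, while 3·17.09 = 51.27 ≤ 51.85

Final: 4 servers


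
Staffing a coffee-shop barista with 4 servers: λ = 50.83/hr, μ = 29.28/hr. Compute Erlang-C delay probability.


a = λ/μ = 1.7360; ρ = a/4 = 0.4340
P₀ = 0.172909 (from M/M/c formula)
C(c,a) = [a^c/(c!(1−ρ))]·P₀ = [9.08231/(24·0.5660)]·0.172909
= 0.66860·0.172909 = 0.115607

Final: 0.115607


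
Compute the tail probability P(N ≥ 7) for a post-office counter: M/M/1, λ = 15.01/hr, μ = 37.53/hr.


ρ = 15.01/37.53 = 0.3999
P(N ≥ n) = ρ^n = 0.3999^7 = 0.001637

Final: 0.001637


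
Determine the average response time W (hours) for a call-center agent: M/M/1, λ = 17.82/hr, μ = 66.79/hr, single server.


W = 1/(μ−λ) = 1/(66.79 − 17.82) = 1/48.97 = 0.02042 hr

Final: 0.02042 hr


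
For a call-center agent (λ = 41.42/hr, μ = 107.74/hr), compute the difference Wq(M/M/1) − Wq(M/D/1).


ρ = 41.42/107.74 = 0.3844
Wq(M/M/1) = ρ/(μ−λ) = 0.3844/66.32 = 0.005797 hr
Wq(M/D/1) = ρ/(2(μ−λ)) = 0.002898 hr
Savings = 0.005797 − 0.002898 = 0.002898 hr

Final: 0.002898 hr


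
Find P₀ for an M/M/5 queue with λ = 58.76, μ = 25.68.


a = λ/μ = 58.76/25.68 = 2.2882; ρ = a/c = 0.4576
Σ_{k=0}^{4} a^k/k! (terms k=0..4) = 1.00000 + 2.28816 + 2.61784 + 1.99668 + 1.14218 = 9.04487
Tail: a^5/(5!(1−ρ)) = 62.72401/(120·0.5424) = 0.96374
P₀ = 1/(9.04487 + 0.96374) = 1/10.00861 = 0.099914

Final: 0.099914


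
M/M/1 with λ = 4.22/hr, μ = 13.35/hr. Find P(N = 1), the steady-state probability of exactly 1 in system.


ρ = 4.22/13.35 = 0.3161
P_n = (1−ρ)·ρ^n = (1 − 0.3161)·0.3161^1 = 0.6839·0.316105 = 0.216183

Final: 0.216183


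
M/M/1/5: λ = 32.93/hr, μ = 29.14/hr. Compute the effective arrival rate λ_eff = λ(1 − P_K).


ρ = 1.1301; P_K = (1−ρ)ρ^5/(1−ρ^6) = 0.221401
λ_eff = λ(1 − P_K) = 32.93·(1 − 0.221401) = 32.93·0.778599 = 25.6393 /hr

Final: 25.6393 /hr


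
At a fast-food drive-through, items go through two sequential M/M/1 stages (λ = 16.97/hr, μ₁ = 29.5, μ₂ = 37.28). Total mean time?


Each node sees arrival rate λ = 16.97/hr (tandem ⇒ throughput preserved).
W₁ = 1/(μ₁−λ) = 1/(29.5−16.97) = 0.07981 hr
W₂ = 1/(μ₂−λ) = 1/(37.28−16.97) = 0.04924 hr
W_total = W₁ + W₂ = 0.07981 + 0.04924 = 0.12905 hr

Final: 0.12905 hr


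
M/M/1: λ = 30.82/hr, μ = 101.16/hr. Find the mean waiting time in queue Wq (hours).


ρ = 30.82/101.16 = 0.3047
Wq = ρ/(μ−λ) = 0.3047/(101.16 − 30.82) = 0.3047/70.34 = 0.004331 hr

Final: 0.004331 hr


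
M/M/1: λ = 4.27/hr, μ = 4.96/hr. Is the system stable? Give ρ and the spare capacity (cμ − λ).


Total capacity cμ = 1·4.96 = 4.96/hr
ρ = λ/(cμ) = 4.27/4.96 = 0.8609
Stable ⇔ ρ < 1: YES
Spare capacity = cμ − λ = 4.96 − 4.27 = 0.69/hr

Final: ρ = 0.8609; stable; margin = 0.69/hr


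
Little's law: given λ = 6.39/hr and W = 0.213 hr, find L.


L = λW = 6.39·0.213 = 1.3611

Final: 1.3611


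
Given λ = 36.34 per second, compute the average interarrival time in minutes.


Mean interarrival time = 1/λ = 1/36.34 second = 0.02752 second
In minutes: 0.02752 × 0.0166667 = 0.0004586 min

Final: 0.0004586 min


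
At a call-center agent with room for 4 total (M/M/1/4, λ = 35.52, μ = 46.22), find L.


ρ = 35.52/46.22 = 0.7685
L = ρ[1 − (K+1)ρ^K + Kρ^(K+1)] / [(1−ρ)(1−ρ^(K+1))]
Numerator: 0.7685·(1 − 5·0.348796 + 4·0.268050) = 0.252233
Denominator: (0.2315)·(0.731950) = 0.169448
L = 0.252233/0.169448 = 1.4886

Final: 1.4886


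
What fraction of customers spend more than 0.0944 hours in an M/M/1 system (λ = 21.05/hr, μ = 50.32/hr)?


W ~ Exponential(μ−λ) for M/M/1.
μ − λ = 50.32 − 21.05 = 29.2700
P(W > t) = e^{−(μ−λ)t} = e^{−2.7631} = 0.063097

Final: 0.063097


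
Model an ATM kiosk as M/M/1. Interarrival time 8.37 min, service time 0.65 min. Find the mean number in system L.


λ = 60/8.37 = 7.1685 /hr
μ = 60/0.65 = 92.3077 /hr
ρ = λ/μ = 7.1685/92.3077 = 0.07766
L = ρ/(1−ρ) = 0.07766/0.9223 = 0.08420

Final: 0.08420


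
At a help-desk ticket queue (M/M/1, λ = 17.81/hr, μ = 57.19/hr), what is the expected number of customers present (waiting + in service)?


ρ = λ/μ = 17.81/57.19 = 0.3114
L = ρ/(1−ρ) = 0.3114/(1 − 0.3114) = 0.3114/0.6886 = 0.4523

Final: 0.4523


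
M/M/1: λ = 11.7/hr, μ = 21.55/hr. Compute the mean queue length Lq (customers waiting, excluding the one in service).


ρ = 11.7/21.55 = 0.5429
Lq = ρ²/(1−ρ) = 0.2948/0.4571 = 0.6449

Final: 0.6449


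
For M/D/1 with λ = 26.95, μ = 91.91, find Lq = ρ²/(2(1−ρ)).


ρ = 26.95/91.91 = 0.2932
M/D/1: Lq = ρ²/(2(1−ρ)) = 0.08598/(2·0.7068) = 0.06082

Final: 0.06082


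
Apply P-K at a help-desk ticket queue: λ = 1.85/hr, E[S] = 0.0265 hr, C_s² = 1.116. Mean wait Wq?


ρ = λ·E[S] = 1.85·0.0265 = 0.04902
E[S²] = E[S]²(1+C_s²) = 0.0265²·(1+1.116) = 0.001486
Wq = λ·E[S²]/(2(1−ρ)) = 1.85·0.001486/(2·0.9510) = 0.001445 hr

Final: 0.001445 hr


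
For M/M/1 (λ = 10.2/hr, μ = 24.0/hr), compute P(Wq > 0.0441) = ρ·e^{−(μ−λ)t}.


ρ = 10.2/24.0 = 0.4250
P(Wq > t) = ρ·e^{−(μ−λ)t} = 0.4250·e^{−0.6086}
= 0.4250·0.544123 = 0.231252

Final: 0.231252


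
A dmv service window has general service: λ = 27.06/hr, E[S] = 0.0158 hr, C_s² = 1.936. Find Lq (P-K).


ρ = λ·E[S] = 27.06·0.0158 = 0.4275
Lq = ρ²(1+C_s²)/(2(1−ρ)) = 0.1828·(1+1.936)/(2·0.5725)
= 0.1828·2.9360/1.1449 = 0.46877

Final: 0.46877


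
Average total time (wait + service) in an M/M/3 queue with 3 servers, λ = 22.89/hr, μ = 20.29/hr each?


a = 1.1281; ρ = 0.3760; P₀ = 0.317661
Lq = P₀·a^c·ρ/(c!(1−ρ)²) = 0.07342
Wq = Lq/λ = 0.07342/22.89 = 0.003208 hr
W = Wq + 1/μ = 0.003208 + 0.04929 = 0.05249 hr

Final: 0.05249 hr


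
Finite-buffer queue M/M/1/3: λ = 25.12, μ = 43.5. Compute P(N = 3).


ρ = λ/μ = 25.12/43.5 = 0.5775
P_K = (1−ρ)ρ^K/(1−ρ^(K+1)) = (0.4225·0.192571)/(1 − 0.111204)
= 0.081367/0.888796 = 0.091547

Final: 0.091547


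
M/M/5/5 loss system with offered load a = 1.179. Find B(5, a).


B(c,a) = (a^c/c!) / Σ_{k=0}^{c} a^k/k!
a^5/5! = 0.018984
Σ terms (k=0..5): 1.00000 + 1.17900 + 0.69502 + 0.27314 + 0.08051 + 0.01898 = 3.246656
B = 0.018984/3.246656 = 0.005847

Final: 0.005847


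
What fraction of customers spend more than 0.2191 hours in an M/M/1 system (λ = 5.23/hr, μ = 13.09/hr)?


W ~ Exponential(μ−λ) for M/M/1.
μ − λ = 13.09 − 5.23 = 7.8600
P(W > t) = e^{−(μ−λ)t} = e^{−1.7221} = 0.178686

Final: 0.178686


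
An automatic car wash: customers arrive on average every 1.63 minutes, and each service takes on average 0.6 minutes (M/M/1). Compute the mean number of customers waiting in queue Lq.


λ = 60/1.63 = 36.8098 /hr
μ = 60/0.6 = 100.0000 /hr
ρ = λ/μ = 36.8098/100.0000 = 0.3681
Lq = ρ²/(1−ρ) = 0.1355/0.6319 = 0.2144

Final: 0.2144


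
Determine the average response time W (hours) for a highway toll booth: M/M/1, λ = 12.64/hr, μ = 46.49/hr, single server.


W = 1/(μ−λ) = 1/(46.49 − 12.64) = 1/33.85 = 0.02954 hr

Final: 0.02954 hr


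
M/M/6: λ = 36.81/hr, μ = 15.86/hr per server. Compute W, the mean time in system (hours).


a = 2.3209; ρ = 0.3868; P₀ = 0.097825
Lq = P₀·a^c·ρ/(c!(1−ρ)²) = 0.02185
Wq = Lq/λ = 0.02185/36.81 = 0.0005936 hr
W = Wq + 1/μ = 0.0005936 + 0.06305 = 0.06365 hr

Final: 0.06365 hr


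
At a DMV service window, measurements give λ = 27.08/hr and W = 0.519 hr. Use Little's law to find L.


L = λW = 27.08·0.519 = 14.0545

Final: 14.0545


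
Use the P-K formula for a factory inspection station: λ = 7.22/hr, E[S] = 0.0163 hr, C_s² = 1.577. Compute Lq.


ρ = λ·E[S] = 7.22·0.0163 = 0.1177
Lq = ρ²(1+C_s²)/(2(1−ρ)) = 0.01385·(1+1.577)/(2·0.8823)
= 0.01385·2.5770/1.7646 = 0.02023

Final: 0.02023


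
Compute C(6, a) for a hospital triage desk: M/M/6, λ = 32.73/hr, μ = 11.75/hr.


a = λ/μ = 2.7855; ρ = a/6 = 0.4643
P₀ = 0.061033 (from M/M/c formula)
C(c,a) = [a^c/(c!(1−ρ))]·P₀ = [467.14191/(720·0.5357)]·0.061033
= 1.21104·0.061033 = 0.073914

Final: 0.073914


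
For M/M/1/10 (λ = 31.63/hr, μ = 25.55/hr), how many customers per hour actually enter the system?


ρ = 1.2380; P_K = (1−ρ)ρ^10/(1−ρ^11) = 0.212529
λ_eff = λ(1 − P_K) = 31.63·(1 − 0.212529) = 31.63·0.787471 = 24.9077 /hr

Final: 24.9077 /hr


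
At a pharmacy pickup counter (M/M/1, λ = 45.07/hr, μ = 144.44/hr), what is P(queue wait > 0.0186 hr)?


ρ = 45.07/144.44 = 0.3120
P(Wq > t) = ρ·e^{−(μ−λ)t} = 0.3120·e^{−1.8483}
= 0.3120·0.157508 = 0.049147

Final: 0.049147


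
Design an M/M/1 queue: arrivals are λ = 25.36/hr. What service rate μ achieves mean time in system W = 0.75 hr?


W = 1/(μ−λ) ⇒ μ − λ = 1/W = 1/0.75 = 1.3333
μ = λ + 1/W = 25.36 + 1.3333 = 26.6933 per hr

Final: 26.6933 /hr


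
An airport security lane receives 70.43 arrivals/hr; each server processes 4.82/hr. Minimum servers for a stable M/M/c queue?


Stability requires cμ > λ ⇔ c > λ/μ.
λ/μ = 70.43/4.82 = 14.6120
Minimum integer c = ⌊14.6120⌋ + 1 = 15
Check: 15·4.82 = 72.30 > 70.43, while 14·4.82 = 67.48 ≤ 70.43

Final: 15 servers


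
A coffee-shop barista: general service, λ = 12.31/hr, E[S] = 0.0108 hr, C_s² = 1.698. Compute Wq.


ρ = λ·E[S] = 12.31·0.0108 = 0.1329
E[S²] = E[S]²(1+C_s²) = 0.0108²·(1+1.698) = 0.0003147
Wq = λ·E[S²]/(2(1−ρ)) = 12.31·0.0003147/(2·0.8671) = 0.002234 hr

Final: 0.002234 hr


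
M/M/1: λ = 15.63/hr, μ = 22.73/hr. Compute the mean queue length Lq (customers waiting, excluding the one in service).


ρ = 15.63/22.73 = 0.6876
Lq = ρ²/(1−ρ) = 0.4728/0.3124 = 1.5138

Final: 1.5138


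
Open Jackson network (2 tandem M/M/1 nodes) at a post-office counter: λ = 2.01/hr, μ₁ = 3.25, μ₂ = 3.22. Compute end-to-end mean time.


Each node sees arrival rate λ = 2.01/hr (tandem ⇒ throughput preserved).
W₁ = 1/(μ₁−λ) = 1/(3.25−2.01) = 0.80645 hr
W₂ = 1/(μ₂−λ) = 1/(3.22−2.01) = 0.82645 hr
W_total = W₁ + W₂ = 0.80645 + 0.82645 = 1.63290 hr

Final: 1.63290 hr


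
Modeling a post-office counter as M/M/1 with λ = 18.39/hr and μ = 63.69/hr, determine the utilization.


ρ = λ/μ = 18.39/63.69 = 0.2887

Final: 0.2887


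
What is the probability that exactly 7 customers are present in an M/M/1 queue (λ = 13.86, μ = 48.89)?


ρ = 13.86/48.89 = 0.2835
P_n = (1−ρ)·ρ^n = (1 − 0.2835)·0.2835^7 = 0.7165·0.0001472 = 0.0001054

Final: 0.0001054


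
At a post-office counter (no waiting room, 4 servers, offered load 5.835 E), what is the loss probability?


B(c,a) = (a^c/c!) / Σ_{k=0}^{c} a^k/k!
a^4/4! = 48.300564
Σ terms (k=0..4): 1.00000 + 5.83500 + 17.02361 + 33.11093 + 48.30056 = 105.270103
B = 48.300564/105.270103 = 0.458825

Final: 0.458825


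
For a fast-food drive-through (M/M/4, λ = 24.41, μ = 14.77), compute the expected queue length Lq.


a = λ/μ = 1.6527; ρ = a/4 = 0.4132
P₀ = 0.188666
Lq = P₀·a^c·ρ / (c!·(1−ρ)²) = 0.188666·7.46018·0.4132/(24·0.34437)
= 0.07036

Final: 0.07036


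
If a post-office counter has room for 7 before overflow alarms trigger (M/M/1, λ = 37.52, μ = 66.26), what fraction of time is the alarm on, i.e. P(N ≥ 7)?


ρ = 37.52/66.26 = 0.5663
P(N ≥ n) = ρ^n = 0.5663^7 = 0.018667

Final: 0.018667


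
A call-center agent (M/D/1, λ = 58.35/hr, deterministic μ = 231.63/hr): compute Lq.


ρ = 58.35/231.63 = 0.2519
M/D/1: Lq = ρ²/(2(1−ρ)) = 0.06346/(2·0.7481) = 0.04241

Final: 0.04241


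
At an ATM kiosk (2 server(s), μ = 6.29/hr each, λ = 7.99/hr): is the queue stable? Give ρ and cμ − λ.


Total capacity cμ = 2·6.29 = 12.58/hr
ρ = λ/(cμ) = 7.99/12.58 = 0.6351
Stable ⇔ ρ < 1: YES
Spare capacity = cμ − λ = 12.58 − 7.99 = 4.59/hr

Final: ρ = 0.6351; stable; margin = 4.59/hr


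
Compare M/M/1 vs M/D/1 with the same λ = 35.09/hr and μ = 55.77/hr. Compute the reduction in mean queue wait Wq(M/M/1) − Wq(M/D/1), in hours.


ρ = 35.09/55.77 = 0.6292
Wq(M/M/1) = ρ/(μ−λ) = 0.6292/20.68 = 0.03043 hr
Wq(M/D/1) = ρ/(2(μ−λ)) = 0.01521 hr
Savings = 0.03043 − 0.01521 = 0.01521 hr

Final: 0.01521 hr


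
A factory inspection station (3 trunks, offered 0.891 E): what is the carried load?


B(3,0.891) = 0.049002 (Erlang-B)
Carried load = a(1 − B) = 0.891·(1 − 0.049002) = 0.891·0.950998 = 0.8473 E

Final: 0.8473 Erlangs


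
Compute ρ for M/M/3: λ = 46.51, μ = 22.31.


ρ = λ/(cμ) = 46.51/(3·22.31) = 46.51/66.93 = 0.6949

Final: 0.6949


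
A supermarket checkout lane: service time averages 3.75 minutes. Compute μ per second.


μ = 1/(service time) in consistent units.
1 second = 0.0166667 min, so μ = 0.0166667/3.75 = 0.004444 per second

Final: 0.004444 /sec


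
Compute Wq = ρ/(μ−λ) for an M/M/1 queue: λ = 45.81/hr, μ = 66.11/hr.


ρ = 45.81/66.11 = 0.6929
Wq = ρ/(μ−λ) = 0.6929/(66.11 − 45.81) = 0.6929/20.30 = 0.03413 hr

Final: 0.03413 hr


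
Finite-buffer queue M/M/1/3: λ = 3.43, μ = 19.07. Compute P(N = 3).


ρ = λ/μ = 3.43/19.07 = 0.1799
P_K = (1−ρ)ρ^K/(1−ρ^(K+1)) = (0.8201·0.005819)/(1 − 0.001047)
= 0.004772/0.998953 = 0.004777

Final: 0.004777


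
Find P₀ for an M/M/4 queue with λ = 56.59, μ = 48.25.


a = λ/μ = 56.59/48.25 = 1.1728; ρ = a/c = 0.2932
Σ_{k=0}^{3} a^k/k! (terms k=0..3) = 1.00000 + 1.17285 + 0.68779 + 0.26889 = 3.12953
Tail: a^4/(4!(1−ρ)) = 1.89221/(24·0.7068) = 0.11155
P₀ = 1/(3.12953 + 0.11155) = 1/3.24108 = 0.308539

Final: 0.308539


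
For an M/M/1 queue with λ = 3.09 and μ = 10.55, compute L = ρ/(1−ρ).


ρ = λ/μ = 3.09/10.55 = 0.2929
L = ρ/(1−ρ) = 0.2929/(1 − 0.2929) = 0.2929/0.7071 = 0.4142

Final: 0.4142


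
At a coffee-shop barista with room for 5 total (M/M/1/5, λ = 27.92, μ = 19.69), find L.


ρ = 27.92/19.69 = 1.4180
L = ρ[1 − (K+1)ρ^K + Kρ^(K+1)] / [(1−ρ)(1−ρ^(K+1))]
Numerator: 1.4180·(1 − 6·5.732558 + 5·8.128646) = 10.277335
Denominator: (-0.4180)·(-7.128646) = 2.979622
L = 10.277335/2.979622 = 3.4492

Final: 3.4492


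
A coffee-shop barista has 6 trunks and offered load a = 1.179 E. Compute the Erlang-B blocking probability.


B(c,a) = (a^c/c!) / Σ_{k=0}^{c} a^k/k!
a^6/6! = 0.003730
Σ terms (k=0..6): 1.00000 + 1.17900 + 0.69502 + 0.27314 + 0.08051 + 0.01898 + 0.003730 = 3.250387
B = 0.003730/3.250387 = 0.001148

Final: 0.001148


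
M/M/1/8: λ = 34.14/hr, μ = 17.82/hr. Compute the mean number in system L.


ρ = 34.14/17.82 = 1.9158
L = ρ[1 − (K+1)ρ^K + Kρ^(K+1)] / [(1−ρ)(1−ρ^(K+1))]
Numerator: 1.9158·(1 − 9·181.487424 + 8·347.698129) = 2201.662574
Denominator: (-0.9158)·(-346.698129) = 317.514785
L = 2201.662574/317.514785 = 6.9340

Final: 6.9340


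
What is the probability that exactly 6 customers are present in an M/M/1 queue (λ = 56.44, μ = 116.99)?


ρ = 56.44/116.99 = 0.4824
P_n = (1−ρ)·ρ^n = (1 − 0.4824)·0.4824^6 = 0.5176·0.012608 = 0.006525

Final: 0.006525


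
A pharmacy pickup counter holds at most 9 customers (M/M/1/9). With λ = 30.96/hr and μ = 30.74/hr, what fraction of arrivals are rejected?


ρ = λ/μ = 30.96/30.74 = 1.0072
P_K = (1−ρ)ρ^K/(1−ρ^(K+1)) = (-0.007157·1.066286)/(1 − 1.073917)
= -0.007631/-0.073917 = 0.103239

Final: 0.103239


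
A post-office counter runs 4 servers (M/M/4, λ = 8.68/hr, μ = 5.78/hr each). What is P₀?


a = λ/μ = 8.68/5.78 = 1.5017; ρ = a/c = 0.3754
Σ_{k=0}^{3} a^k/k! (terms k=0..3) = 1.00000 + 1.50173 + 1.12760 + 0.56445 = 4.19378
Tail: a^4/(4!(1−ρ)) = 5.08590/(24·0.6246) = 0.33929
P₀ = 1/(4.19378 + 0.33929) = 1/4.53307 = 0.220601

Final: 0.220601


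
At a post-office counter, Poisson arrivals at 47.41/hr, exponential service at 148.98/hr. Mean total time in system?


W = 1/(μ−λ) = 1/(148.98 − 47.41) = 1/101.57 = 0.009845 hr

Final: 0.009845 hr


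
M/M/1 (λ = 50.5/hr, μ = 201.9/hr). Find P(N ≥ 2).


ρ = 50.5/201.9 = 0.2501
P(N ≥ n) = ρ^n = 0.2501^2 = 0.062562

Final: 0.062562


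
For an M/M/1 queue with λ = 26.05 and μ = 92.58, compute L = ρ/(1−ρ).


ρ = λ/μ = 26.05/92.58 = 0.2814
L = ρ/(1−ρ) = 0.2814/(1 − 0.2814) = 0.2814/0.7186 = 0.3916

Final: 0.3916


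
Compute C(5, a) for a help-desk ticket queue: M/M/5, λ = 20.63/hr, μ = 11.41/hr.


a = λ/μ = 1.8081; ρ = a/5 = 0.3616
P₀ = 0.163259 (from M/M/c formula)
C(c,a) = [a^c/(c!(1−ρ))]·P₀ = [19.32270/(120·0.6384)]·0.163259
= 0.25223·0.163259 = 0.041179

Final: 0.041179


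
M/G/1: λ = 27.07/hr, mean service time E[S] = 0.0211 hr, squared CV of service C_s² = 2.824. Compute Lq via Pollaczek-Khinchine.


ρ = λ·E[S] = 27.07·0.0211 = 0.5712
Lq = ρ²(1+C_s²)/(2(1−ρ)) = 0.3262·(1+2.824)/(2·0.4288)
= 0.3262·3.8240/0.8576 = 1.45463

Final: 1.45463


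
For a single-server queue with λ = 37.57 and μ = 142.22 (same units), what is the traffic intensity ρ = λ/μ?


ρ = λ/μ = 37.57/142.22 = 0.2642

Final: 0.2642


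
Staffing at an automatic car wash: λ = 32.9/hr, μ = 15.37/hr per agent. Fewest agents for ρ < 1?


Stability requires cμ > λ ⇔ c > λ/μ.
λ/μ = 32.9/15.37 = 2.1405
Minimum integer c = ⌊2.1405⌋ + 1 = 3
Check: 3·15.37 = 46.11 > 32.9, while 2·15.37 = 30.74 ≤ 32.9

Final: 3 servers


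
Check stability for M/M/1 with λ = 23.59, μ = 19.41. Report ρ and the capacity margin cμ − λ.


Total capacity cμ = 1·19.41 = 19.41/hr
ρ = λ/(cμ) = 23.59/19.41 = 1.2154
Stable ⇔ ρ < 1: NO
Spare capacity = cμ − λ = 19.41 − 23.59 = -4.18/hr

Final: ρ = 1.2154; unstable; margin = -4.18/hr


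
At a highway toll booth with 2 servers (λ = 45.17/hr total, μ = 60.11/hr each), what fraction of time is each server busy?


ρ = λ/(cμ) = 45.17/(2·60.11) = 45.17/120.22 = 0.3757

Final: 0.3757


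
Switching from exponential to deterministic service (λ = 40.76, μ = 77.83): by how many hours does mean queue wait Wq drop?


ρ = 40.76/77.83 = 0.5237
Wq(M/M/1) = ρ/(μ−λ) = 0.5237/37.07 = 0.01413 hr
Wq(M/D/1) = ρ/(2(μ−λ)) = 0.007064 hr
Savings = 0.01413 − 0.007064 = 0.007064 hr

Final: 0.007064 hr


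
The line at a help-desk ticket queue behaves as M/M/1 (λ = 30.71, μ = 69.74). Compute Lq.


ρ = 30.71/69.74 = 0.4403
Lq = ρ²/(1−ρ) = 0.1939/0.5597 = 0.3465

Final: 0.3465


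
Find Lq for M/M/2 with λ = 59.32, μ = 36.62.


a = λ/μ = 1.6199; ρ = a/2 = 0.8099
P₀ = 0.105009
Lq = P₀·a^c·ρ / (c!·(1−ρ)²) = 0.105009·2.62401·0.8099/(2·0.03612)
= 3.08911

Final: 3.08911


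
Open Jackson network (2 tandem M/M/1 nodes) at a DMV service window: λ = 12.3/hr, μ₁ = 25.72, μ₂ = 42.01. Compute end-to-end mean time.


Each node sees arrival rate λ = 12.3/hr (tandem ⇒ throughput preserved).
W₁ = 1/(μ₁−λ) = 1/(25.72−12.3) = 0.07452 hr
W₂ = 1/(μ₂−λ) = 1/(42.01−12.3) = 0.03366 hr
W_total = W₁ + W₂ = 0.07452 + 0.03366 = 0.10817 hr

Final: 0.10817 hr


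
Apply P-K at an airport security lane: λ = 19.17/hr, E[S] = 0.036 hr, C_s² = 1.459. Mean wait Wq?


ρ = λ·E[S] = 19.17·0.036 = 0.6901
E[S²] = E[S]²(1+C_s²) = 0.036²·(1+1.459) = 0.003187
Wq = λ·E[S²]/(2(1−ρ)) = 19.17·0.003187/(2·0.3099) = 0.09857 hr

Final: 0.09857 hr


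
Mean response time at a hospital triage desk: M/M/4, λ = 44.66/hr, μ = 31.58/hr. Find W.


a = 1.4142; ρ = 0.3535; P₀ = 0.241352
Lq = P₀·a^c·ρ/(c!(1−ρ)²) = 0.03403
Wq = Lq/λ = 0.03403/44.66 = 0.0007619 hr
W = Wq + 1/μ = 0.0007619 + 0.03167 = 0.03243 hr

Final: 0.03243 hr


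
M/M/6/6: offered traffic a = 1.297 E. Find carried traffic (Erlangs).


B(6,1.297) = 0.001808 (Erlang-B)
Carried load = a(1 − B) = 1.297·(1 − 0.001808) = 1.297·0.998192 = 1.2947 E

Final: 1.2947 Erlangs


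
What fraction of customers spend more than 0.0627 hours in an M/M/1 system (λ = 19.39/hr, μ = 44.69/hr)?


W ~ Exponential(μ−λ) for M/M/1.
μ − λ = 44.69 − 19.39 = 25.3000
P(W > t) = e^{−(μ−λ)t} = e^{−1.5863} = 0.204679

Final: 0.204679


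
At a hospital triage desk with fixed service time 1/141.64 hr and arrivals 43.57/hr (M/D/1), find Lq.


ρ = 43.57/141.64 = 0.3076
M/D/1: Lq = ρ²/(2(1−ρ)) = 0.09462/(2·0.6924) = 0.06833

Final: 0.06833


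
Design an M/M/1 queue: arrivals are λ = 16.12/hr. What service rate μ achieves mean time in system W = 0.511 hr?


W = 1/(μ−λ) ⇒ μ − λ = 1/W = 1/0.511 = 1.9569
μ = λ + 1/W = 16.12 + 1.9569 = 18.0769 per hr

Final: 18.0769 /hr


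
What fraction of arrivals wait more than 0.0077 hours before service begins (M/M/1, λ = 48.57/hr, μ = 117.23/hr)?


ρ = 48.57/117.23 = 0.4143
P(Wq > t) = ρ·e^{−(μ−λ)t} = 0.4143·e^{−0.5287}
= 0.4143·0.589381 = 0.244189

Final: 0.244189


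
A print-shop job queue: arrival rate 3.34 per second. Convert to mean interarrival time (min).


Mean interarrival time = 1/λ = 1/3.34 second = 0.29940 second
In minutes: 0.29940 × 0.0166667 = 0.004990 min

Final: 0.004990 min


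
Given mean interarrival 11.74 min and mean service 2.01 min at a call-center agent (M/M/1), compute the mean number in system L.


λ = 60/11.74 = 5.1107 /hr
μ = 60/2.01 = 29.8507 /hr
ρ = λ/μ = 5.1107/29.8507 = 0.1712
L = ρ/(1−ρ) = 0.1712/0.8288 = 0.2066

Final: 0.2066


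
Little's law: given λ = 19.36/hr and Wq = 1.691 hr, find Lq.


Lq = λWq = 19.36·1.691 = 32.7378

Final: 32.7378


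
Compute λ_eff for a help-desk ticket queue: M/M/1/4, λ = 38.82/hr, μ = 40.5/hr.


ρ = 0.9585; P_K = (1−ρ)ρ^4/(1−ρ^5) = 0.183422
λ_eff = λ(1 − P_K) = 38.82·(1 − 0.183422) = 38.82·0.816578 = 31.6996 /hr

Final: 31.6996 /hr


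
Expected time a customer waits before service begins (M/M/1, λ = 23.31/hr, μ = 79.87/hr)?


ρ = 23.31/79.87 = 0.2918
Wq = ρ/(μ−λ) = 0.2918/(79.87 − 23.31) = 0.2918/56.56 = 0.005160 hr

Final: 0.005160 hr


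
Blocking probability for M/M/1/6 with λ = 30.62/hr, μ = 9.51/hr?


ρ = λ/μ = 30.62/9.51 = 3.2198
P_K = (1−ρ)ρ^K/(1−ρ^(K+1)) = (-2.2198·1114.161165)/(1 − 3587.341205)
= -2473.180040/-3586.341205 = 0.689611

Final: 0.689611


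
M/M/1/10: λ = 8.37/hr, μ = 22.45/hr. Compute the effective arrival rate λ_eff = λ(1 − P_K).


ρ = 0.3728; P_K = (1−ρ)ρ^10/(1−ρ^11) = 0.00003255
λ_eff = λ(1 − P_K) = 8.37·(1 − 0.00003255) = 8.37·0.999967 = 8.3697 /hr

Final: 8.3697 /hr


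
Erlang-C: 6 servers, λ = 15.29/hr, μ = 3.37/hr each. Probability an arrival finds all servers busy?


a = λ/μ = 4.5371; ρ = a/6 = 0.7562
P₀ = 0.008714 (from M/M/c formula)
C(c,a) = [a^c/(c!(1−ρ))]·P₀ = [8722.99266/(720·0.2438)]·0.008714
= 49.68980·0.008714 = 0.432975

Final: 0.432975


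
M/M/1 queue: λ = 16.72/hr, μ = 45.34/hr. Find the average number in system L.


ρ = λ/μ = 16.72/45.34 = 0.3688
L = ρ/(1−ρ) = 0.3688/(1 − 0.3688) = 0.3688/0.6312 = 0.5842

Final: 0.5842


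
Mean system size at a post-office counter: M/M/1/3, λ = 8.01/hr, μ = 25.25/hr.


ρ = 8.01/25.25 = 0.3172
L = ρ[1 − (K+1)ρ^K + Kρ^(K+1)] / [(1−ρ)(1−ρ^(K+1))]
Numerator: 0.3172·(1 − 4·0.031924 + 3·0.010127) = 0.286357
Denominator: (0.6828)·(0.989873) = 0.675858
L = 0.286357/0.675858 = 0.4237

Final: 0.4237


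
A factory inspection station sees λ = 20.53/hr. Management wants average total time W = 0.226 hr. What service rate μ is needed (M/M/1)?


W = 1/(μ−λ) ⇒ μ − λ = 1/W = 1/0.226 = 4.4248
μ = λ + 1/W = 20.53 + 4.4248 = 24.9548 per hr

Final: 24.9548 /hr


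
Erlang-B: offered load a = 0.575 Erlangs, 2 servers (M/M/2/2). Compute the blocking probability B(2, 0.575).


B(c,a) = (a^c/c!) / Σ_{k=0}^{c} a^k/k!
a^2/2! = 0.165312
Σ terms (k=0..2): 1.00000 + 0.57500 + 0.16531 = 1.740312
B = 0.165312/1.740312 = 0.094990

Final: 0.094990


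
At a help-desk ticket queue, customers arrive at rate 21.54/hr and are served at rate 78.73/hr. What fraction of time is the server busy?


ρ = λ/μ = 21.54/78.73 = 0.2736

Final: 0.2736


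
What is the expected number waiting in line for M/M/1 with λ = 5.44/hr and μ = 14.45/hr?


ρ = 5.44/14.45 = 0.3765
Lq = ρ²/(1−ρ) = 0.1417/0.6235 = 0.2273

Final: 0.2273


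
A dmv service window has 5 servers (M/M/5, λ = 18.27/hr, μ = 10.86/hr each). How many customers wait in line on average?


a = λ/μ = 1.6823; ρ = a/5 = 0.3365
P₀ = 0.185392
Lq = P₀·a^c·ρ / (c!·(1−ρ)²) = 0.185392·13.47546·0.3365/(120·0.44028)
= 0.01591

Final: 0.01591


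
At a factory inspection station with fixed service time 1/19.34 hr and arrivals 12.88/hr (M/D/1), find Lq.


ρ = 12.88/19.34 = 0.6660
M/D/1: Lq = ρ²/(2(1−ρ)) = 0.4435/(2·0.3340) = 0.66392

Final: 0.66392


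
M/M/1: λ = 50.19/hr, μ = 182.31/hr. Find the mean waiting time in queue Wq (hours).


ρ = 50.19/182.31 = 0.2753
Wq = ρ/(μ−λ) = 0.2753/(182.31 − 50.19) = 0.2753/132.12 = 0.002084 hr

Final: 0.002084 hr


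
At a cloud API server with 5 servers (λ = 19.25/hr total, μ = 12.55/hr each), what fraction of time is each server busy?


ρ = λ/(cμ) = 19.25/(5·12.55) = 19.25/62.75 = 0.3068

Final: 0.3068


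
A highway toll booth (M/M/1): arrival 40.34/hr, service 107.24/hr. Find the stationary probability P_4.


ρ = 40.34/107.24 = 0.3762
P_n = (1−ρ)·ρ^n = (1 − 0.3762)·0.3762^4 = 0.6238·0.020022 = 0.012491

Final: 0.012491


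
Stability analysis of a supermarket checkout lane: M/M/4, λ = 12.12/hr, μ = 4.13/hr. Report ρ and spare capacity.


Total capacity cμ = 4·4.13 = 16.52/hr
ρ = λ/(cμ) = 12.12/16.52 = 0.7337
Stable ⇔ ρ < 1: YES
Spare capacity = cμ − λ = 16.52 − 12.12 = 4.40/hr

Final: ρ = 0.7337; stable; margin = 4.40/hr


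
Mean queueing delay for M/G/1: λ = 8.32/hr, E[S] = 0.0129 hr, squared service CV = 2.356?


ρ = λ·E[S] = 8.32·0.0129 = 0.1073
E[S²] = E[S]²(1+C_s²) = 0.0129²·(1+2.356) = 0.0005585
Wq = λ·E[S²]/(2(1−ρ)) = 8.32·0.0005585/(2·0.8927) = 0.002603 hr

Final: 0.002603 hr


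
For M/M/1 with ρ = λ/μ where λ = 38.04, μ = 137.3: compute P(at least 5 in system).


ρ = 38.04/137.3 = 0.2771
P(N ≥ n) = ρ^n = 0.2771^5 = 0.001632

Final: 0.001632


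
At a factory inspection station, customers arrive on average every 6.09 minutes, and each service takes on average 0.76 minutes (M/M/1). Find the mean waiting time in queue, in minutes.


λ = 60/6.09 = 9.8522 /hr
μ = 60/0.76 = 78.9474 /hr
ρ = λ/μ = 9.8522/78.9474 = 0.1248
Wq = ρ/(μ−λ) = 0.1248/(78.9474−9.8522) = 0.001806 hr
In minutes: 0.001806·60 = 0.1084 min

Final: 0.1084 min


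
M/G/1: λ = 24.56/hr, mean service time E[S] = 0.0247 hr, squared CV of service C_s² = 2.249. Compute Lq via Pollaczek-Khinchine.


ρ = λ·E[S] = 24.56·0.0247 = 0.6066
Lq = ρ²(1+C_s²)/(2(1−ρ)) = 0.3680·(1+2.249)/(2·0.3934)
= 0.3680·3.2490/0.7867 = 1.51975

Final: 1.51975


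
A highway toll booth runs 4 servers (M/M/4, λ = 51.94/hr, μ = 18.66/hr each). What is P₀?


a = λ/μ = 51.94/18.66 = 2.7835; ρ = a/c = 0.6959
Σ_{k=0}^{3} a^k/k! (terms k=0..3) = 1.00000 + 2.78349 + 3.87392 + 3.59434 = 11.25176
Tail: a^4/(4!(1−ρ)) = 60.02902/(24·0.3041) = 8.22424
P₀ = 1/(11.25176 + 8.22424) = 1/19.47600 = 0.051345

Final: 0.051345


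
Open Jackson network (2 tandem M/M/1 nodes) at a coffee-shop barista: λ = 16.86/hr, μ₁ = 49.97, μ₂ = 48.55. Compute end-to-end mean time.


Each node sees arrival rate λ = 16.86/hr (tandem ⇒ throughput preserved).
W₁ = 1/(μ₁−λ) = 1/(49.97−16.86) = 0.03020 hr
W₂ = 1/(μ₂−λ) = 1/(48.55−16.86) = 0.03156 hr
W_total = W₁ + W₂ = 0.03020 + 0.03156 = 0.06176 hr

Final: 0.06176 hr


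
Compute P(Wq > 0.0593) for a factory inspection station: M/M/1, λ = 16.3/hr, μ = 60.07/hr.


ρ = 16.3/60.07 = 0.2714
P(Wq > t) = ρ·e^{−(μ−λ)t} = 0.2714·e^{−2.5956}
= 0.2714·0.074604 = 0.020244

Final: 0.020244


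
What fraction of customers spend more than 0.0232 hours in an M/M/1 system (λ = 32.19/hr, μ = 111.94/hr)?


W ~ Exponential(μ−λ) for M/M/1.
μ − λ = 111.94 − 32.19 = 79.7500
P(W > t) = e^{−(μ−λ)t} = e^{−1.8502} = 0.157206

Final: 0.157206


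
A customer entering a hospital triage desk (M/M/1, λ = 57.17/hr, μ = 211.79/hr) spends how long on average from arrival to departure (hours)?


W = 1/(μ−λ) = 1/(211.79 − 57.17) = 1/154.62 = 0.006467 hr

Final: 0.006467 hr


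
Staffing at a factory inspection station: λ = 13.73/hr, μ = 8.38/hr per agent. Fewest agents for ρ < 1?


Stability requires cμ > λ ⇔ c > λ/μ.
λ/μ = 13.73/8.38 = 1.6384
Minimum integer c = ⌊1.6384⌋ + 1 = 2
Check: 2·8.38 = 16.76 > 13.73, while 1·8.38 = 8.38 ≤ 13.73

Final: 2 servers


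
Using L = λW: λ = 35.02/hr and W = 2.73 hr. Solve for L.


L = λW = 35.02·2.73 = 95.6046

Final: 95.6046


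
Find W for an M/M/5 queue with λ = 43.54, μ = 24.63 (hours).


a = 1.7678; ρ = 0.3536; P₀ = 0.170057
Lq = P₀·a^c·ρ/(c!(1−ρ)²) = 0.02070
Wq = Lq/λ = 0.02070/43.54 = 0.0004754 hr
W = Wq + 1/μ = 0.0004754 + 0.04060 = 0.04108 hr

Final: 0.04108 hr


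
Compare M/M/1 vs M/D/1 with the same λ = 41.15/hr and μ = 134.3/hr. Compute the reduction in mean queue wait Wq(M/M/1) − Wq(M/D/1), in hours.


ρ = 41.15/134.3 = 0.3064
Wq(M/M/1) = ρ/(μ−λ) = 0.3064/93.15 = 0.003289 hr
Wq(M/D/1) = ρ/(2(μ−λ)) = 0.001645 hr
Savings = 0.003289 − 0.001645 = 0.001645 hr

Final: 0.001645 hr


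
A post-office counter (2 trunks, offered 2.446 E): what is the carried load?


B(2,2.446) = 0.464696 (Erlang-B)
Carried load = a(1 − B) = 2.446·(1 − 0.464696) = 2.446·0.535304 = 1.3094 E

Final: 1.3094 Erlangs


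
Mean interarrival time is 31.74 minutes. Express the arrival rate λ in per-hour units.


λ = 1/(interarrival time) in consistent units.
1 hour = 60 min, so λ = 60/31.74 = 1.8904 per hour

Final: 1.8904 /hr


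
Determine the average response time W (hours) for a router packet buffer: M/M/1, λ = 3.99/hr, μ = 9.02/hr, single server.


W = 1/(μ−λ) = 1/(9.02 − 3.99) = 1/5.03 = 0.1988 hr

Final: 0.1988 hr


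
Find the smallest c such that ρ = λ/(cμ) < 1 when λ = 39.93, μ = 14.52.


Stability requires cμ > λ ⇔ c > λ/μ.
λ/μ = 39.93/14.52 = 2.7500
Minimum integer c = ⌊2.7500⌋ + 1 = 3
Check: 3·14.52 = 43.56 > 39.93, while 2·14.52 = 29.04 ≤ 39.93

Final: 3 servers


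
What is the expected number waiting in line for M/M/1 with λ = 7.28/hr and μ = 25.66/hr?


ρ = 7.28/25.66 = 0.2837
Lq = ρ²/(1−ρ) = 0.08049/0.7163 = 0.1124

Final: 0.1124


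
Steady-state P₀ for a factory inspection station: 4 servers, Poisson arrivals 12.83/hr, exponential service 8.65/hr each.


a = λ/μ = 12.83/8.65 = 1.4832; ρ = a/c = 0.3708
Σ_{k=0}^{3} a^k/k! (terms k=0..3) = 1.00000 + 1.48324 + 1.10000 + 0.54385 = 4.12708
Tail: a^4/(4!(1−ρ)) = 4.83996/(24·0.6292) = 0.32052
P₀ = 1/(4.12708 + 0.32052) = 1/4.44760 = 0.224840

Final: 0.224840


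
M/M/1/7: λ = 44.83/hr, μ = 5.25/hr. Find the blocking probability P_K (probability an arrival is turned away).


ρ = λ/μ = 44.83/5.25 = 8.5390
P_K = (1−ρ)ρ^K/(1−ρ^(K+1)) = (-7.5390·3310290.046802)/(1 − 28266724.342499)
= -24956434.295697/-28266723.342499 = 0.882891

Final: 0.882891


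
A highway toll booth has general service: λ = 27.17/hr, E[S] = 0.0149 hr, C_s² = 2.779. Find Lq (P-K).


ρ = λ·E[S] = 27.17·0.0149 = 0.4048
Lq = ρ²(1+C_s²)/(2(1−ρ)) = 0.1639·(1+2.779)/(2·0.5952)
= 0.1639·3.7790/1.1903 = 0.52031

Final: 0.52031


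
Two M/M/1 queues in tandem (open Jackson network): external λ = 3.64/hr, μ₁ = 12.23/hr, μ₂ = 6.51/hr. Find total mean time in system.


Each node sees arrival rate λ = 3.64/hr (tandem ⇒ throughput preserved).
W₁ = 1/(μ₁−λ) = 1/(12.23−3.64) = 0.11641 hr
W₂ = 1/(μ₂−λ) = 1/(6.51−3.64) = 0.34843 hr
W_total = W₁ + W₂ = 0.11641 + 0.34843 = 0.46485 hr

Final: 0.46485 hr
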